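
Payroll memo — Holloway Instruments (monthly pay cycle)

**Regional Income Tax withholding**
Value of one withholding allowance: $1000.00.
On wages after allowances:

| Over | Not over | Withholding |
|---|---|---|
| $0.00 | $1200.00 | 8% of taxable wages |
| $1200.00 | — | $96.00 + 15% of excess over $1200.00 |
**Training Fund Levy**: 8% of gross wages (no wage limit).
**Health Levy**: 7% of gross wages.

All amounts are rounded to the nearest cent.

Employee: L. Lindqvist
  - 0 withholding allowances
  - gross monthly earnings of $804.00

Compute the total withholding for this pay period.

$184.92

Regional Income Tax: taxable = $804.00
  8% × $804.00 = $64.32
Training Fund Levy: 8% × $804.00 = $64.32
Health Levy: 7% × $804.00 = $56.28
Total: $64.32 + $64.32 + $56.28 = $184.92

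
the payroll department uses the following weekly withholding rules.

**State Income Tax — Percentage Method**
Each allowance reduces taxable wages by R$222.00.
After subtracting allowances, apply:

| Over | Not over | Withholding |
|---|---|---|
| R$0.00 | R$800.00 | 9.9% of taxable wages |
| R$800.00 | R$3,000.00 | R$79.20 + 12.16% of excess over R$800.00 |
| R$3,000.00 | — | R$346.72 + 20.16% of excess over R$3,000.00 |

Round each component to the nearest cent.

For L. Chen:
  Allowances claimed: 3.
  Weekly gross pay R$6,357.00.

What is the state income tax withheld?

State Income Tax: taxable = R$6,357.00 − 3×R$222.00 = R$5,691.00
  R$346.72 + 20.16% × (R$5,691.00 − R$3,000.00) = R$346.72 + 20.16% × R$2,691.00 = R$889.23

R$889.23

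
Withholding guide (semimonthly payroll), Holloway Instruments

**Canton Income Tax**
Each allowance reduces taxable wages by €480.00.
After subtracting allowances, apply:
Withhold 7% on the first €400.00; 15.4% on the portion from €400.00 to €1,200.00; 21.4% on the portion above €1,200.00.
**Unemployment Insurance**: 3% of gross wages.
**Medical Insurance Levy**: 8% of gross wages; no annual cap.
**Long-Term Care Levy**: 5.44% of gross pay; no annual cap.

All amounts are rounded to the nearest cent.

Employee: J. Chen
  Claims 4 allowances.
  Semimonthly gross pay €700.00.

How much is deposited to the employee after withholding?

Canton Income Tax: taxable = €700.00 − 4×€480.00 = €-1,220.00
  Taxable ≤ 0 → €0.00
Unemployment Insurance: 3% × €700.00 = €21.00
Medical Insurance Levy: 8% × €700.00 = €56.00
Long-Term Care Levy: 5.44% × €700.00 = €38.08
Total withheld: €0.00 + €21.00 + €56.00 + €38.08 = €115.08
Net pay: €700.00 − €115.08 = €584.92

€584.92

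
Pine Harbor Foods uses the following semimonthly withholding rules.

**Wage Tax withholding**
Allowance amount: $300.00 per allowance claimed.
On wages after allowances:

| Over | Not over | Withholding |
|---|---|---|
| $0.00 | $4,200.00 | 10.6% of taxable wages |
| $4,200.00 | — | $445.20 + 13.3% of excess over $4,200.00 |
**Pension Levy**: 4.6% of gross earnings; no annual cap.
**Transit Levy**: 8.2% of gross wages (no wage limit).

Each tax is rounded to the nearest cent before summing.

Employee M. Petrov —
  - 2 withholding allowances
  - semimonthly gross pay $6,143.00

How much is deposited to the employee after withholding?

$4,732.87

Wage Tax: taxable = $6,143.00 − 2×$300.00 = $5,543.00
  $445.20 + 13.3% × ($5,543.00 − $4,200.00) = $445.20 + 13.3% × $1,343.00 = $623.82
Pension Levy: 4.6% × $6,143.00 = $282.58
Transit Levy: 8.2% × $6,143.00 = $503.73
Total withheld: $623.82 + $282.58 + $503.73 = $1,410.13
Net pay: $6,143.00 − $1,410.13 = $4,732.87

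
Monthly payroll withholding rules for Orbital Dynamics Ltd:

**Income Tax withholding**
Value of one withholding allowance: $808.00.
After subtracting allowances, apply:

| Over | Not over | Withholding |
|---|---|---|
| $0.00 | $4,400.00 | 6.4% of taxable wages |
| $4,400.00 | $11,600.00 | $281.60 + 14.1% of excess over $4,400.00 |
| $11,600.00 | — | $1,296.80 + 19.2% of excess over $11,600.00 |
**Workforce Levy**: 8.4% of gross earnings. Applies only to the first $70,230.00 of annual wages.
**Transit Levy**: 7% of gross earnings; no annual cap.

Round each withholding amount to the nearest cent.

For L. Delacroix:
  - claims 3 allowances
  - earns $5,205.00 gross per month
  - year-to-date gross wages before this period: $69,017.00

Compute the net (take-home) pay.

Income Tax: taxable = $5,205.00 − 3×$808.00 = $2,781.00
  6.4% × $2,781.00 = $177.98
Workforce Levy: cap $70,230.00 − YTD $69,017.00 = $1,213.00 subject; 8.4% × $1,213.00 = $101.89
Transit Levy: 7% × $5,205.00 = $364.35
Total withheld: $177.98 + $101.89 + $364.35 = $644.22
Net pay: $5,205.00 − $644.22 = $4,560.78

$4,560.78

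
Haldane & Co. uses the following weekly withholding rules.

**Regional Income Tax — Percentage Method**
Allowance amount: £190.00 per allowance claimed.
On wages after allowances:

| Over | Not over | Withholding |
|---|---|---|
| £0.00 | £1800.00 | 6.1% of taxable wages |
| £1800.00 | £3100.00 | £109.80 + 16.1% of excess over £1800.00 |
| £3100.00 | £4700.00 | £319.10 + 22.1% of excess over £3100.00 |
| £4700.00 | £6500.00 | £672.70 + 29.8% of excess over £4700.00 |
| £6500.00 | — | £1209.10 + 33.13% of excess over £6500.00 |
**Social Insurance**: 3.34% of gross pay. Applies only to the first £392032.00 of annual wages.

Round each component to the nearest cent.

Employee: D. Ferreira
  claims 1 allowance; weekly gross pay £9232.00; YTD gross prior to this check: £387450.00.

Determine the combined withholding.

Regional Income Tax: taxable = £9232.00 − 1×£190.00 = £9042.00
  £1209.10 + 33.13% × (£9042.00 − £6500.00) = £1209.10 + 33.13% × £2542.00 = £2051.26
Social Insurance: cap £392032.00 − YTD £387450.00 = £4582.00 subject; 3.34% × £4582.00 = £153.04
Total: £2051.26 + £153.04 = £2204.30

£2204.30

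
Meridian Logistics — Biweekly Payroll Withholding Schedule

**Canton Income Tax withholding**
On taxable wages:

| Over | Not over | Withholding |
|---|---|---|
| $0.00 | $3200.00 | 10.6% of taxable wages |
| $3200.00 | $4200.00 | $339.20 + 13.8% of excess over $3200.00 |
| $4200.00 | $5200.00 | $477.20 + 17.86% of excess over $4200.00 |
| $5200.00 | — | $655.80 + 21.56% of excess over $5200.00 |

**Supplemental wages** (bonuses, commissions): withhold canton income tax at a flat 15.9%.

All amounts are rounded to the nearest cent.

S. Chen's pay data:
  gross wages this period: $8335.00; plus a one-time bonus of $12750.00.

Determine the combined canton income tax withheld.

Canton Income Tax: taxable = $8335.00
  $655.80 + 21.56% × ($8335.00 − $5200.00) = $655.80 + 21.56% × $3135.00 = $1331.71
Supplemental (15.9% flat on bonus): 15.9% × $12750.00 = $2027.25
Total canton income tax: $1331.71 + $2027.25 = $3358.96

$3358.96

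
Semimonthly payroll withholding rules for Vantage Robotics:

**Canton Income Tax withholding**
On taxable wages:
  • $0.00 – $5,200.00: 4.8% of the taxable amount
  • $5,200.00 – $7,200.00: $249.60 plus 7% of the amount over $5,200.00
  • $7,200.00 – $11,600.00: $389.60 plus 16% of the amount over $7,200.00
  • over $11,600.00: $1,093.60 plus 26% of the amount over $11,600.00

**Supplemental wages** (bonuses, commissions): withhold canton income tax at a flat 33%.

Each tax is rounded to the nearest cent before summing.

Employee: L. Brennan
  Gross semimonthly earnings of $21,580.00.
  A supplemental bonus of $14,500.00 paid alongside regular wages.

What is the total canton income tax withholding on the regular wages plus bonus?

Canton Income Tax: taxable = $21,580.00
  $1,093.60 + 26% × ($21,580.00 − $11,600.00) = $1,093.60 + 26% × $9,980.00 = $3,688.40
Supplemental (33% flat on bonus): 33% × $14,500.00 = $4,785.00
Total canton income tax: $3,688.40 + $4,785.00 = $8,473.40

$8,473.40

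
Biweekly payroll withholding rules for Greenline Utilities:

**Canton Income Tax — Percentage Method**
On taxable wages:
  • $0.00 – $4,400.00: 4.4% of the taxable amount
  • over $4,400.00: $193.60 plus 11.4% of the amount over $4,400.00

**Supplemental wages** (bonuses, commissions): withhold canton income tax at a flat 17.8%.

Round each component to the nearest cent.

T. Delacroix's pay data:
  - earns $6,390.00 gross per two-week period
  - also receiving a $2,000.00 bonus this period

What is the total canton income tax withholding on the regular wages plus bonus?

Canton Income Tax: taxable = $6,390.00
  $193.60 + 11.4% × ($6,390.00 − $4,400.00) = $193.60 + 11.4% × $1,990.00 = $420.46
Supplemental (17.8% flat on bonus): 17.8% × $2,000.00 = $356.00
Total canton income tax: $420.46 + $356.00 = $776.46

$776.46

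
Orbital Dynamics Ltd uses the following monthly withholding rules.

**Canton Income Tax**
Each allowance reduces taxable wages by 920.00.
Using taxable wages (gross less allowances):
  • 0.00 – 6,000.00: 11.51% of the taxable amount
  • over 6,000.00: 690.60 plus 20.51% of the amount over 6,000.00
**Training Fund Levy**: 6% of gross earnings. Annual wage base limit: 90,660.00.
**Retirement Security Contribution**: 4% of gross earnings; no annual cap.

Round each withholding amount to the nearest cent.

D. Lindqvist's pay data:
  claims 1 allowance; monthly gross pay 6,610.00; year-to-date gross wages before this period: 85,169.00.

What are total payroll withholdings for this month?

1,248.78

Canton Income Tax: taxable = 6,610.00 − 1×920.00 = 5,690.00
  11.51% × 5,690.00 = 654.92
Training Fund Levy: cap 90,660.00 − YTD 85,169.00 = 5,491.00 subject; 6% × 5,491.00 = 329.46
Retirement Security Contribution: 4% × 6,610.00 = 264.40
Total: 654.92 + 329.46 + 264.40 = 1,248.78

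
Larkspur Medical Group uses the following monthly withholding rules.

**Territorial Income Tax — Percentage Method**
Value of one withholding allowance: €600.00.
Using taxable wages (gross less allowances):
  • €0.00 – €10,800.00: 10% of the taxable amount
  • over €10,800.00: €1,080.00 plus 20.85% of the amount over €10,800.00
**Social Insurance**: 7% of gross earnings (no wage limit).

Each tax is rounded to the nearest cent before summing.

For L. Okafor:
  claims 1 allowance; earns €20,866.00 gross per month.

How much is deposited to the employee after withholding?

Territorial Income Tax: taxable = €20,866.00 − 1×€600.00 = €20,266.00
  €1,080.00 + 20.85% × (€20,266.00 − €10,800.00) = €1,080.00 + 20.85% × €9,466.00 = €3,053.66
Social Insurance: 7% × €20,866.00 = €1,460.62
Total withheld: €3,053.66 + €1,460.62 = €4,514.28
Net pay: €20,866.00 − €4,514.28 = €16,351.72

€16,351.72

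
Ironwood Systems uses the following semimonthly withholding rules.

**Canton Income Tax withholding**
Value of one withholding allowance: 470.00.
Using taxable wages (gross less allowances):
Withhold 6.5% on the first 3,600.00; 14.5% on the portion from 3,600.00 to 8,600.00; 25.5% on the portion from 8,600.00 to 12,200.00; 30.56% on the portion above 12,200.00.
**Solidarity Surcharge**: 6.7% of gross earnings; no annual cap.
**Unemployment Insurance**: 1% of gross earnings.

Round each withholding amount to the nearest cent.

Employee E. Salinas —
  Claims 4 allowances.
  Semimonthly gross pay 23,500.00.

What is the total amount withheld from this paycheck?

6,565.25

Canton Income Tax: taxable = 23,500.00 − 4×470.00 = 21,620.00
  1,877.00 + 30.56% × (21,620.00 − 12,200.00) = 1,877.00 + 30.56% × 9,420.00 = 4,755.75
Solidarity Surcharge: 6.7% × 23,500.00 = 1,574.50
Unemployment Insurance: 1% × 23,500.00 = 235.00
Total: 4,755.75 + 1,574.50 + 235.00 = 6,565.25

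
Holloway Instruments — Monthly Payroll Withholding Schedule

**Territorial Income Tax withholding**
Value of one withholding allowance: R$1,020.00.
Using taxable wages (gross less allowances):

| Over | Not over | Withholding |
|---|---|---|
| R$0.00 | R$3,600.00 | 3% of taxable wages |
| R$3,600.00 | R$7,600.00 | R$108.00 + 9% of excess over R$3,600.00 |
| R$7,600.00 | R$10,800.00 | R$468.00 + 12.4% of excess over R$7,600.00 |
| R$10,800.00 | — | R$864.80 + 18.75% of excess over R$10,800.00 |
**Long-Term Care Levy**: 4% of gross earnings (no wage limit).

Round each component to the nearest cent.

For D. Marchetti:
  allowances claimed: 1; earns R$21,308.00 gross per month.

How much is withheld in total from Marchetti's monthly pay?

R$3,496.12

Territorial Income Tax: taxable = R$21,308.00 − 1×R$1,020.00 = R$20,288.00
  R$864.80 + 18.75% × (R$20,288.00 − R$10,800.00) = R$864.80 + 18.75% × R$9,488.00 = R$2,643.80
Long-Term Care Levy: 4% × R$21,308.00 = R$852.32
Total: R$2,643.80 + R$852.32 = R$3,496.12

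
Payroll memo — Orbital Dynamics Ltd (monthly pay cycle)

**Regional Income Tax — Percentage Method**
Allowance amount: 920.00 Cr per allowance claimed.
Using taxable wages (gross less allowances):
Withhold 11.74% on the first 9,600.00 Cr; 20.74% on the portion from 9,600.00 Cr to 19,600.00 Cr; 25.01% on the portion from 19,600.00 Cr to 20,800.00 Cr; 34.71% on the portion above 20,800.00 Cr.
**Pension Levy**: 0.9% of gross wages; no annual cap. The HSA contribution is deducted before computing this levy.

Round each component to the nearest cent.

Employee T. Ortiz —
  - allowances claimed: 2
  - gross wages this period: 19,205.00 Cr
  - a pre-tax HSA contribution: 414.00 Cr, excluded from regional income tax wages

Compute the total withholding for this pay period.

Regional Income Tax: taxable = 19,205.00 Cr − 414.00 Cr − 2×920.00 Cr = 16,951.00 Cr
  1,127.04 Cr + 20.74% × (16,951.00 Cr − 9,600.00 Cr) = 1,127.04 Cr + 20.74% × 7,351.00 Cr = 2,651.64 Cr
Pension Levy: 0.9% × 18,791.00 Cr = 169.12 Cr
Total: 2,651.64 Cr + 169.12 Cr = 2,820.76 Cr

2,820.76 Cr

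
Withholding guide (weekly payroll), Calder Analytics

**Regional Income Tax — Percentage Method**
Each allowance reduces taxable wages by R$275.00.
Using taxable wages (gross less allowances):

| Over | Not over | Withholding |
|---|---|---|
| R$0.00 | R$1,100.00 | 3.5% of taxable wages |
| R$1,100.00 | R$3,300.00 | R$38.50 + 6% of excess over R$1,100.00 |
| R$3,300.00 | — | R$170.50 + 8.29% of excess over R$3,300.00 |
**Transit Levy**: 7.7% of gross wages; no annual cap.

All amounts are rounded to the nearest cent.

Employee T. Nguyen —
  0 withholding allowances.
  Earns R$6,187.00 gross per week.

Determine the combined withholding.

Regional Income Tax: taxable = R$6,187.00
  R$170.50 + 8.29% × (R$6,187.00 − R$3,300.00) = R$170.50 + 8.29% × R$2,887.00 = R$409.83
Transit Levy: 7.7% × R$6,187.00 = R$476.40
Total: R$409.83 + R$476.40 = R$886.23

R$886.23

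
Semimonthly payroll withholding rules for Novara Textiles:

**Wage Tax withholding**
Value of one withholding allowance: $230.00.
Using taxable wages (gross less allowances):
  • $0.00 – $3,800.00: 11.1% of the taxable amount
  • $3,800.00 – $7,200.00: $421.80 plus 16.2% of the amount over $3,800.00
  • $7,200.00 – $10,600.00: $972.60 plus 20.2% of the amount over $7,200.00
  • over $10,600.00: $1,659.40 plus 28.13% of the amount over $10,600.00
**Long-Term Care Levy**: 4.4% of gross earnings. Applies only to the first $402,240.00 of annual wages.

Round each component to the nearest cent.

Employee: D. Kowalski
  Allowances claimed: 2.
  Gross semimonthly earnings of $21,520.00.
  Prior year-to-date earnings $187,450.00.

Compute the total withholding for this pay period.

Wage Tax: taxable = $21,520.00 − 2×$230.00 = $21,060.00
  $1,659.40 + 28.13% × ($21,060.00 − $10,600.00) = $1,659.40 + 28.13% × $10,460.00 = $4,601.80
Long-Term Care Levy: 4.4% × $21,520.00 = $946.88
Total: $4,601.80 + $946.88 = $5,548.68

$5,548.68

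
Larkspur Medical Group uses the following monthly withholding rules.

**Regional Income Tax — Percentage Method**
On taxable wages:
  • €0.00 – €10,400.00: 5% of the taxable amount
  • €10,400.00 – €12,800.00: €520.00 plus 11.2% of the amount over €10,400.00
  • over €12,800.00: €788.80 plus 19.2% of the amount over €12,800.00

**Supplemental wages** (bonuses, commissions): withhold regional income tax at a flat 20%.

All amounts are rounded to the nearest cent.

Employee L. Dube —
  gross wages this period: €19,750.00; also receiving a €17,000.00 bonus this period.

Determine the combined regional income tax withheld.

Regional Income Tax: taxable = €19,750.00
  €788.80 + 19.2% × (€19,750.00 − €12,800.00) = €788.80 + 19.2% × €6,950.00 = €2,123.20
Supplemental (20% flat on bonus): 20% × €17,000.00 = €3,400.00
Total regional income tax: €2,123.20 + €3,400.00 = €5,523.20

€5,523.20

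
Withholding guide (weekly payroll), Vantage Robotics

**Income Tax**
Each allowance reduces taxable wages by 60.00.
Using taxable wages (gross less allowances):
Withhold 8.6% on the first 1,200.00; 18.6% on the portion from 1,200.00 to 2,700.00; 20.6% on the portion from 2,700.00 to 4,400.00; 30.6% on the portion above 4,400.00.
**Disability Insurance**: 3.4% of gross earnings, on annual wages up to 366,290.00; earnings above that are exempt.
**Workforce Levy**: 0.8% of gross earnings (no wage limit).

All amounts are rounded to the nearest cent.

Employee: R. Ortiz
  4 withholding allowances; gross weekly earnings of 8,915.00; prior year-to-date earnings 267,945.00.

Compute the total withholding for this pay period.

2,414.98

Income Tax: taxable = 8,915.00 − 4×60.00 = 8,675.00
  732.40 + 30.6% × (8,675.00 − 4,400.00) = 732.40 + 30.6% × 4,275.00 = 2,040.55
Disability Insurance: 3.4% × 8,915.00 = 303.11
Workforce Levy: 0.8% × 8,915.00 = 71.32
Total: 2,040.55 + 303.11 + 71.32 = 2,414.98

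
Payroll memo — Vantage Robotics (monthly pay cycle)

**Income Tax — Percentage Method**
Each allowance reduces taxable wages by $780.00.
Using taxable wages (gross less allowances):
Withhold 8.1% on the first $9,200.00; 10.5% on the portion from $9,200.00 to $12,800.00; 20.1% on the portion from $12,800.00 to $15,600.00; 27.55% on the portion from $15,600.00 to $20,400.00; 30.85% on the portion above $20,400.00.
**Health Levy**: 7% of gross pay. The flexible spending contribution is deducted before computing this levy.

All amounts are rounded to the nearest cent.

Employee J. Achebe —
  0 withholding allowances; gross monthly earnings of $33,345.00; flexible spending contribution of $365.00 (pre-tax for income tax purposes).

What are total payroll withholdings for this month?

Income Tax: taxable = $33,345.00 − $365.00 = $32,980.00
  $3,008.40 + 30.85% × ($32,980.00 − $20,400.00) = $3,008.40 + 30.85% × $12,580.00 = $6,889.33
Health Levy: 7% × $32,980.00 = $2,308.60
Total: $6,889.33 + $2,308.60 = $9,197.93

$9,197.93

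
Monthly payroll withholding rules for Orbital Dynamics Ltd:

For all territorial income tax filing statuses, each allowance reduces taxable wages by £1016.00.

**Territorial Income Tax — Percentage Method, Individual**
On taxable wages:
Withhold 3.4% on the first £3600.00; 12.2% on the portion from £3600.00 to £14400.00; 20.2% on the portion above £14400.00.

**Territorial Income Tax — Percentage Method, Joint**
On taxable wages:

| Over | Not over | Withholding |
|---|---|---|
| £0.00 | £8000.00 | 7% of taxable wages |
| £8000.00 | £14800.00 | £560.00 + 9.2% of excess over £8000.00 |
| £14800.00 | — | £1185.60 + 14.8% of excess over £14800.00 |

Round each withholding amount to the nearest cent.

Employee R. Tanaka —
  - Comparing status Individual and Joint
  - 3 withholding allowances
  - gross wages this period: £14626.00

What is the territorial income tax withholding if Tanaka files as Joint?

Territorial Income Tax (Joint): taxable = £14626.00 − 3×£1016.00 = £11578.00
  £560.00 + 9.2% × (£11578.00 − £8000.00) = £560.00 + 9.2% × £3578.00 = £889.18

£889.18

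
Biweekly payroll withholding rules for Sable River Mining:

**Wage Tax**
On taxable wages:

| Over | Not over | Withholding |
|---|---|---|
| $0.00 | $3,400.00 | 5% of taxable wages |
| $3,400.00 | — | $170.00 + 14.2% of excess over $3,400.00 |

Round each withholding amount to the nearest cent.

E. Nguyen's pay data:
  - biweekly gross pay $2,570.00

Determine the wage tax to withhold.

Wage Tax: taxable = $2,570.00
  5% × $2,570.00 = $128.50

$128.50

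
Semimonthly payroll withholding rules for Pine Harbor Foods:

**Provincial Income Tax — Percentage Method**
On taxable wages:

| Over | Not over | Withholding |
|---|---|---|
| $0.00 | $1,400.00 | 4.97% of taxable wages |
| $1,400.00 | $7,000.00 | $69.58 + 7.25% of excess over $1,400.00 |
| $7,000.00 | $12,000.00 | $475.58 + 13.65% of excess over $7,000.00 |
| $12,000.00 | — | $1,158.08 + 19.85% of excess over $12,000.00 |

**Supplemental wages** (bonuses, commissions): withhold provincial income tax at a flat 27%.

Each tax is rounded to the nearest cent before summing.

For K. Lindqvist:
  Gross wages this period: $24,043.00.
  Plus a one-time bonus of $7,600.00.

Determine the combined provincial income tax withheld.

$5,600.62

Provincial Income Tax: taxable = $24,043.00
  $1,158.08 + 19.85% × ($24,043.00 − $12,000.00) = $1,158.08 + 19.85% × $12,043.00 = $3,548.62
Supplemental (27% flat on bonus): 27% × $7,600.00 = $2,052.00
Total provincial income tax: $3,548.62 + $2,052.00 = $5,600.62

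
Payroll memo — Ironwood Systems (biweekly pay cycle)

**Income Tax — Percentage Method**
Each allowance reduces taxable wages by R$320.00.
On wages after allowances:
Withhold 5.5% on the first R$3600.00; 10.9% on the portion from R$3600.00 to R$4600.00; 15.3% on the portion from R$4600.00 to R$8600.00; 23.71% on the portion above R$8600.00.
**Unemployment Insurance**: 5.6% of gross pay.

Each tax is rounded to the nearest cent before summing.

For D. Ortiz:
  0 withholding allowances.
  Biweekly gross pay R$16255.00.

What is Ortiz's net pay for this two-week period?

R$12610.72

Income Tax: taxable = R$16255.00
  R$919.00 + 23.71% × (R$16255.00 − R$8600.00) = R$919.00 + 23.71% × R$7655.00 = R$2734.00
Unemployment Insurance: 5.6% × R$16255.00 = R$910.28
Total withheld: R$2734.00 + R$910.28 = R$3644.28
Net pay: R$16255.00 − R$3644.28 = R$12610.72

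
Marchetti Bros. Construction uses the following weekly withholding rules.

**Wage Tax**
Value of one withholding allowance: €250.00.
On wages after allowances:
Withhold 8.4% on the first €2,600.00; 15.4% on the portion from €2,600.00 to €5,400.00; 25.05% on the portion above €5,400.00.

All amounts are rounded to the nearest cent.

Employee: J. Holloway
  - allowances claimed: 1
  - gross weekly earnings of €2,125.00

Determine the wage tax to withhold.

€157.50

Wage Tax: taxable = €2,125.00 − 1×€250.00 = €1,875.00
  8.4% × €1,875.00 = €157.50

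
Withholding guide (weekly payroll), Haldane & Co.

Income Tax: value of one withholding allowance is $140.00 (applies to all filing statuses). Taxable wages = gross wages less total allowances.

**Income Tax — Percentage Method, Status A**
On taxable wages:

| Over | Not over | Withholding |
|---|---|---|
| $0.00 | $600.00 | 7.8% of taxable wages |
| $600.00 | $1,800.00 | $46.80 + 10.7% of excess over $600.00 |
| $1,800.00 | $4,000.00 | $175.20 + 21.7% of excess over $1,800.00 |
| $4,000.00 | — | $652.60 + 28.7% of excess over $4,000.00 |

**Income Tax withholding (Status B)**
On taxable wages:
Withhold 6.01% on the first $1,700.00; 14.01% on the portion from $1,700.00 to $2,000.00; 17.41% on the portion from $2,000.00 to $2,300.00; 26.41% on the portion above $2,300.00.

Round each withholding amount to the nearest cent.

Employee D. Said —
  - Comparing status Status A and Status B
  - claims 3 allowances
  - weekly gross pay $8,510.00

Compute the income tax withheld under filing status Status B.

Income Tax (Status B): taxable = $8,510.00 − 3×$140.00 = $8,090.00
  $196.43 + 26.41% × ($8,090.00 − $2,300.00) = $196.43 + 26.41% × $5,790.00 = $1,725.57

$1,725.57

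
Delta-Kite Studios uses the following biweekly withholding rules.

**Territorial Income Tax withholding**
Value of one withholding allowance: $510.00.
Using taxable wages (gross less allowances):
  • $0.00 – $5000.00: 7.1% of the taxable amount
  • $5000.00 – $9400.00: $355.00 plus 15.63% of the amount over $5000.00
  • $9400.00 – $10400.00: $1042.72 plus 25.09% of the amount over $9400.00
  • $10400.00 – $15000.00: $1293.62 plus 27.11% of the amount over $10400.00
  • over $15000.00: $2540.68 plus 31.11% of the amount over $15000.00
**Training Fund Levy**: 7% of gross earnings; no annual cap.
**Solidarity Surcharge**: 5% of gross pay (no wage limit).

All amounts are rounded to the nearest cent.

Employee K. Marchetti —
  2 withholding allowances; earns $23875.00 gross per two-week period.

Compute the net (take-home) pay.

$16025.63

Territorial Income Tax: taxable = $23875.00 − 2×$510.00 = $22855.00
  $2540.68 + 31.11% × ($22855.00 − $15000.00) = $2540.68 + 31.11% × $7855.00 = $4984.37
Training Fund Levy: 7% × $23875.00 = $1671.25
Solidarity Surcharge: 5% × $23875.00 = $1193.75
Total withheld: $4984.37 + $1671.25 + $1193.75 = $7849.37
Net pay: $23875.00 − $7849.37 = $16025.63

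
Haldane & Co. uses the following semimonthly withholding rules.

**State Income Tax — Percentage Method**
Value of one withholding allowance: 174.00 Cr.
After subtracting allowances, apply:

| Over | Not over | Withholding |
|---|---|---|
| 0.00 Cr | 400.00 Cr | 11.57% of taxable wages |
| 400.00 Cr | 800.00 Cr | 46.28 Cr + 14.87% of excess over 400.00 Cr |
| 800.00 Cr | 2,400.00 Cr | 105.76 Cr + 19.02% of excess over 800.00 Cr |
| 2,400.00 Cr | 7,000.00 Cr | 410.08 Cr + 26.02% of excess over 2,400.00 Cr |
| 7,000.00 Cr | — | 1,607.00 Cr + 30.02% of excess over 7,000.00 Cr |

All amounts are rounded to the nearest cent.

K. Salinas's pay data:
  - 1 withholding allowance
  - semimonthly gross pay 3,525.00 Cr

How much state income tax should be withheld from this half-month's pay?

State Income Tax: taxable = 3,525.00 Cr − 1×174.00 Cr = 3,351.00 Cr
  410.08 Cr + 26.02% × (3,351.00 Cr − 2,400.00 Cr) = 410.08 Cr + 26.02% × 951.00 Cr = 657.53 Cr

657.53 Cr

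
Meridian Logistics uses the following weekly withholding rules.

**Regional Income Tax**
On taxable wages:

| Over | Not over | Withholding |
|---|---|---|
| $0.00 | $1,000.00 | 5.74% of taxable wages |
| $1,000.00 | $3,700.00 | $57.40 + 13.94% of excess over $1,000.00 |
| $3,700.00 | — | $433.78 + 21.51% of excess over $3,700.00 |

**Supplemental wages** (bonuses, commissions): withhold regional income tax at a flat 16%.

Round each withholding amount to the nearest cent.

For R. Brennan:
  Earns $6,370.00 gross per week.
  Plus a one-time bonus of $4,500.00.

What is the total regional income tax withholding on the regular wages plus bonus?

$1,728.10

Regional Income Tax: taxable = $6,370.00
  $433.78 + 21.51% × ($6,370.00 − $3,700.00) = $433.78 + 21.51% × $2,670.00 = $1,008.10
Supplemental (16% flat on bonus): 16% × $4,500.00 = $720.00
Total regional income tax: $1,008.10 + $720.00 = $1,728.10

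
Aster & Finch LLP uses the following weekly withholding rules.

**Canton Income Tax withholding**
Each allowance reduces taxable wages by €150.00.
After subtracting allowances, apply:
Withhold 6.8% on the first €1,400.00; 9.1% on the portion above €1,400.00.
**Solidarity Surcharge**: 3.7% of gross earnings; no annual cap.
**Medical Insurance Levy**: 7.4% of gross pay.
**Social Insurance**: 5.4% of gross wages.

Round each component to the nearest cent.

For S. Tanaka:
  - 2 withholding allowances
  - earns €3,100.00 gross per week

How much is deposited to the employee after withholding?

Canton Income Tax: taxable = €3,100.00 − 2×€150.00 = €2,800.00
  €95.20 + 9.1% × (€2,800.00 − €1,400.00) = €95.20 + 9.1% × €1,400.00 = €222.60
Solidarity Surcharge: 3.7% × €3,100.00 = €114.70
Medical Insurance Levy: 7.4% × €3,100.00 = €229.40
Social Insurance: 5.4% × €3,100.00 = €167.40
Total withheld: €222.60 + €114.70 + €229.40 + €167.40 = €734.10
Net pay: €3,100.00 − €734.10 = €2,365.90

€2,365.90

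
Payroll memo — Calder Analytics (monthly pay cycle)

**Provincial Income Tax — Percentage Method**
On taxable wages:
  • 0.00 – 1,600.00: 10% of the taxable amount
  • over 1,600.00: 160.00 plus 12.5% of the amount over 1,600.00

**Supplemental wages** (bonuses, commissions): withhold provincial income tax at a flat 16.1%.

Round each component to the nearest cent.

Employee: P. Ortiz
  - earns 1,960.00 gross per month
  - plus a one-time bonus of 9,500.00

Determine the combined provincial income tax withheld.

1,734.50

Provincial Income Tax: taxable = 1,960.00
  160.00 + 12.5% × (1,960.00 − 1,600.00) = 160.00 + 12.5% × 360.00 = 205.00
Supplemental (16.1% flat on bonus): 16.1% × 9,500.00 = 1,529.50
Total provincial income tax: 205.00 + 1,529.50 = 1,734.50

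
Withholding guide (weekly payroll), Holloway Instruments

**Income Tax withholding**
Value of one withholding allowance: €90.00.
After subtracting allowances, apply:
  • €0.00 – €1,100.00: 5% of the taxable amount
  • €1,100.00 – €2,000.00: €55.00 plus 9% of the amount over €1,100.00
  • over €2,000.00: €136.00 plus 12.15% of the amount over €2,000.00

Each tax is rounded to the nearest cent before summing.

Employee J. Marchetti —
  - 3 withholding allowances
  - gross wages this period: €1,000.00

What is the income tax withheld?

Income Tax: taxable = €1,000.00 − 3×€90.00 = €730.00
  5% × €730.00 = €36.50

€36.50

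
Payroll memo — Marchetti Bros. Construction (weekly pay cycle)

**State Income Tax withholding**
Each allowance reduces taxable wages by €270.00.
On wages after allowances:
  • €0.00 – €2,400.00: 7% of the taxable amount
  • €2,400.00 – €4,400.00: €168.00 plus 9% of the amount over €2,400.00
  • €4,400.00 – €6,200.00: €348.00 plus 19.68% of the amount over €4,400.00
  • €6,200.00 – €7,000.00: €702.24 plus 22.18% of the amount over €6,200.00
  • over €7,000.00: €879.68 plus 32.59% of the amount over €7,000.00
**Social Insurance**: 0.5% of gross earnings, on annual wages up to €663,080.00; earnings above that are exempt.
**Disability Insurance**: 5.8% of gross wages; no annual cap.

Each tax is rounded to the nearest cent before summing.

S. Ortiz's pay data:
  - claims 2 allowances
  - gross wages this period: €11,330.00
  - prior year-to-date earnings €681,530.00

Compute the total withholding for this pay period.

€2,771.98

State Income Tax: taxable = €11,330.00 − 2×€270.00 = €10,790.00
  €879.68 + 32.59% × (€10,790.00 − €7,000.00) = €879.68 + 32.59% × €3,790.00 = €2,114.84
Social Insurance: YTD €681,530.00 ≥ cap €663,080.00 → €0.00
Disability Insurance: 5.8% × €11,330.00 = €657.14
Total: €2,114.84 + €0.00 + €657.14 = €2,771.98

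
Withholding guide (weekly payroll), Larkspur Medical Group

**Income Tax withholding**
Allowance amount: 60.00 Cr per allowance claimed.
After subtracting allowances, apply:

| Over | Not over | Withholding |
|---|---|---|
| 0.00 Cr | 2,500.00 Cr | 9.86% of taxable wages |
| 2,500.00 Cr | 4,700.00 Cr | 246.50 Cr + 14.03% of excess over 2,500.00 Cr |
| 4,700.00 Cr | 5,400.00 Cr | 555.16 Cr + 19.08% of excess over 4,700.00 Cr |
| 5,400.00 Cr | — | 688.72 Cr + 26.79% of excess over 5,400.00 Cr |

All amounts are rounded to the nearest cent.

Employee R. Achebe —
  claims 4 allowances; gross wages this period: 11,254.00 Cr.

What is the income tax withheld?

2,192.71 Cr

Income Tax: taxable = 11,254.00 Cr − 4×60.00 Cr = 11,014.00 Cr
  688.72 Cr + 26.79% × (11,014.00 Cr − 5,400.00 Cr) = 688.72 Cr + 26.79% × 5,614.00 Cr = 2,192.71 Cr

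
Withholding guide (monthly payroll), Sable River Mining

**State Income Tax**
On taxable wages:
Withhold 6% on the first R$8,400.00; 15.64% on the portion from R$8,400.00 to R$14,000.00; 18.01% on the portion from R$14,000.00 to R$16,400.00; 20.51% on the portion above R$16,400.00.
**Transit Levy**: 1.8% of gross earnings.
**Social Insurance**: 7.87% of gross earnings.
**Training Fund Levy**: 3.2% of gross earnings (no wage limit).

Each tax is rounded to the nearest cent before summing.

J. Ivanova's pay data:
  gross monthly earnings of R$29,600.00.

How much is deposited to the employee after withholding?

State Income Tax: taxable = R$29,600.00
  R$1,812.08 + 20.51% × (R$29,600.00 − R$16,400.00) = R$1,812.08 + 20.51% × R$13,200.00 = R$4,519.40
Transit Levy: 1.8% × R$29,600.00 = R$532.80
Social Insurance: 7.87% × R$29,600.00 = R$2,329.52
Training Fund Levy: 3.2% × R$29,600.00 = R$947.20
Total withheld: R$4,519.40 + R$532.80 + R$2,329.52 + R$947.20 = R$8,328.92
Net pay: R$29,600.00 − R$8,328.92 = R$21,271.08

R$21,271.08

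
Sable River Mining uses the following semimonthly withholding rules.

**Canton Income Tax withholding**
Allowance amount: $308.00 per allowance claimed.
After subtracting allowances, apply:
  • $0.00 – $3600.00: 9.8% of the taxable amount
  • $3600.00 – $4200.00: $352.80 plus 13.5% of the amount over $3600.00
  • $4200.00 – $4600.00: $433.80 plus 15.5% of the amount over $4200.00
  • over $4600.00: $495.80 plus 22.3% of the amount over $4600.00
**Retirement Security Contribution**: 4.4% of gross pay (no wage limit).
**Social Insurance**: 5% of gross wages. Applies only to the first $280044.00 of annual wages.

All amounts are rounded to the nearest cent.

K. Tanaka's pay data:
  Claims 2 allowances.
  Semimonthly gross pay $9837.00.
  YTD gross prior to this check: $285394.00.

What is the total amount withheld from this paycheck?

Canton Income Tax: taxable = $9837.00 − 2×$308.00 = $9221.00
  $495.80 + 22.3% × ($9221.00 − $4600.00) = $495.80 + 22.3% × $4621.00 = $1526.28
Retirement Security Contribution: 4.4% × $9837.00 = $432.83
Social Insurance: YTD $285394.00 ≥ cap $280044.00 → $0.00
Total: $1526.28 + $432.83 + $0.00 = $1959.11

$1959.11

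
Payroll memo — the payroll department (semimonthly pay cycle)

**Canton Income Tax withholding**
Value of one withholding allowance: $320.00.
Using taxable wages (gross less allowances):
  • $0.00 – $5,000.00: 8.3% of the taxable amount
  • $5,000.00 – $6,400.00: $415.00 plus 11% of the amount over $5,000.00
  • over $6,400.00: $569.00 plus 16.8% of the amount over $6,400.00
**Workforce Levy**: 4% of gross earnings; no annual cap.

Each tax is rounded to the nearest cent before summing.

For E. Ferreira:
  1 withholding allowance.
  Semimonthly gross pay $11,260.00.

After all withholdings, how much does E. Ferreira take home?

Canton Income Tax: taxable = $11,260.00 − 1×$320.00 = $10,940.00
  $569.00 + 16.8% × ($10,940.00 − $6,400.00) = $569.00 + 16.8% × $4,540.00 = $1,331.72
Workforce Levy: 4% × $11,260.00 = $450.40
Total withheld: $1,331.72 + $450.40 = $1,782.12
Net pay: $11,260.00 − $1,782.12 = $9,477.88

$9,477.88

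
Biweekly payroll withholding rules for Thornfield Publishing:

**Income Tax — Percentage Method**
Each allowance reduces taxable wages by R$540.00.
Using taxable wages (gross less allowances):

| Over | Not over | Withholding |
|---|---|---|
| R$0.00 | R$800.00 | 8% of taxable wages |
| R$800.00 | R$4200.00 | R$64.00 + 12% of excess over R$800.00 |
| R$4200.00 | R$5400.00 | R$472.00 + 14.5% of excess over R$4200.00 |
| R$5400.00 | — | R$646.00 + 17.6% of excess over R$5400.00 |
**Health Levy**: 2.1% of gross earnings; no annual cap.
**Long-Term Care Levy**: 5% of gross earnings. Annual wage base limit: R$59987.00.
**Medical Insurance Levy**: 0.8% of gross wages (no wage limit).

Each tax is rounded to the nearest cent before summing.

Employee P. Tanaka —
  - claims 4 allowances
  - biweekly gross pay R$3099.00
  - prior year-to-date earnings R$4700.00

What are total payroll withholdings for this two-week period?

R$325.50

Income Tax: taxable = R$3099.00 − 4×R$540.00 = R$939.00
  R$64.00 + 12% × (R$939.00 − R$800.00) = R$64.00 + 12% × R$139.00 = R$80.68
Health Levy: 2.1% × R$3099.00 = R$65.08
Long-Term Care Levy: 5% × R$3099.00 = R$154.95
Medical Insurance Levy: 0.8% × R$3099.00 = R$24.79
Total: R$80.68 + R$65.08 + R$154.95 + R$24.79 = R$325.50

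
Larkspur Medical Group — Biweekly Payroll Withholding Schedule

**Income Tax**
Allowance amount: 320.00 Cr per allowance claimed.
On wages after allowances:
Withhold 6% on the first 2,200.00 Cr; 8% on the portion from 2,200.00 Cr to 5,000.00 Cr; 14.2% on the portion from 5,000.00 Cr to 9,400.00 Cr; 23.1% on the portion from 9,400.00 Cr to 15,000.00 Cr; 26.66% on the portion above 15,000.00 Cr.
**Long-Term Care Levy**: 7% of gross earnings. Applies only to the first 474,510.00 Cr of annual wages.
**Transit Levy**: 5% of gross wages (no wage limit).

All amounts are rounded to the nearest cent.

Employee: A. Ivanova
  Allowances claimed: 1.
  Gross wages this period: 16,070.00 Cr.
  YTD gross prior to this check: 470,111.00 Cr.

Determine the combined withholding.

3,585.78 Cr

Income Tax: taxable = 16,070.00 Cr − 1×320.00 Cr = 15,750.00 Cr
  2,274.40 Cr + 26.66% × (15,750.00 Cr − 15,000.00 Cr) = 2,274.40 Cr + 26.66% × 750.00 Cr = 2,474.35 Cr
Long-Term Care Levy: cap 474,510.00 Cr − YTD 470,111.00 Cr = 4,399.00 Cr subject; 7% × 4,399.00 Cr = 307.93 Cr
Transit Levy: 5% × 16,070.00 Cr = 803.50 Cr
Total: 2,474.35 Cr + 307.93 Cr + 803.50 Cr = 3,585.78 Cr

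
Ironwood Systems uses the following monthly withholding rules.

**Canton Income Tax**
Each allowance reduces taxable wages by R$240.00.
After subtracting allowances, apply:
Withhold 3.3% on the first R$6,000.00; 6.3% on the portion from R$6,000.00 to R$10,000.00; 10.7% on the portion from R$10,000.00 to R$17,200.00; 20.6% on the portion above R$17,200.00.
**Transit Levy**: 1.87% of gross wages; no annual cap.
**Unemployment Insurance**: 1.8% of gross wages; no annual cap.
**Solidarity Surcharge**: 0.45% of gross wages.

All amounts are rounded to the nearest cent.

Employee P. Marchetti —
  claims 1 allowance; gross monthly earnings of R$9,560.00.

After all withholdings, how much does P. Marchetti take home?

Canton Income Tax: taxable = R$9,560.00 − 1×R$240.00 = R$9,320.00
  R$198.00 + 6.3% × (R$9,320.00 − R$6,000.00) = R$198.00 + 6.3% × R$3,320.00 = R$407.16
Transit Levy: 1.87% × R$9,560.00 = R$178.77
Unemployment Insurance: 1.8% × R$9,560.00 = R$172.08
Solidarity Surcharge: 0.45% × R$9,560.00 = R$43.02
Total withheld: R$407.16 + R$178.77 + R$172.08 + R$43.02 = R$801.03
Net pay: R$9,560.00 − R$801.03 = R$8,758.97

R$8,758.97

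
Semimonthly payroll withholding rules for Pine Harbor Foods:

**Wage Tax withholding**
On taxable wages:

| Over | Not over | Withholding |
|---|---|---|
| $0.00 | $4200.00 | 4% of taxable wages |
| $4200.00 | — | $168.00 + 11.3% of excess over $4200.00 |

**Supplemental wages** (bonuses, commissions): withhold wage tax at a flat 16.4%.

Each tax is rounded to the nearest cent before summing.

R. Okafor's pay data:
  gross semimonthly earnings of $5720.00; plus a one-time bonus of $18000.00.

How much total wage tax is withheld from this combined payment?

Wage Tax: taxable = $5720.00
  $168.00 + 11.3% × ($5720.00 − $4200.00) = $168.00 + 11.3% × $1520.00 = $339.76
Supplemental (16.4% flat on bonus): 16.4% × $18000.00 = $2952.00
Total wage tax: $339.76 + $2952.00 = $3291.76

$3291.76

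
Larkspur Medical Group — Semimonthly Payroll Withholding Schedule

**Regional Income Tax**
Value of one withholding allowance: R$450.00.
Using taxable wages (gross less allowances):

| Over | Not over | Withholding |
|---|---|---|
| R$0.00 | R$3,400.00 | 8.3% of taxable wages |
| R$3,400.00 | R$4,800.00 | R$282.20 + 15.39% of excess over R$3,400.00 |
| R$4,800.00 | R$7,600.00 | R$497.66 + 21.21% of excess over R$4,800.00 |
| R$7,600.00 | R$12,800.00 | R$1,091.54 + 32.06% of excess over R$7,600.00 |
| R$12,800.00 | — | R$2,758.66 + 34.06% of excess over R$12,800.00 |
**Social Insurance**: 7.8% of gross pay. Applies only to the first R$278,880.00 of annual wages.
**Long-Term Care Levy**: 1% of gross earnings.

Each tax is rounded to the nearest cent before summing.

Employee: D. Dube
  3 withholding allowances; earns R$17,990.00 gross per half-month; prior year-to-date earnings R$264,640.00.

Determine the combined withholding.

R$5,357.18

Regional Income Tax: taxable = R$17,990.00 − 3×R$450.00 = R$16,640.00
  R$2,758.66 + 34.06% × (R$16,640.00 − R$12,800.00) = R$2,758.66 + 34.06% × R$3,840.00 = R$4,066.56
Social Insurance: cap R$278,880.00 − YTD R$264,640.00 = R$14,240.00 subject; 7.8% × R$14,240.00 = R$1,110.72
Long-Term Care Levy: 1% × R$17,990.00 = R$179.90
Total: R$4,066.56 + R$1,110.72 + R$179.90 = R$5,357.18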